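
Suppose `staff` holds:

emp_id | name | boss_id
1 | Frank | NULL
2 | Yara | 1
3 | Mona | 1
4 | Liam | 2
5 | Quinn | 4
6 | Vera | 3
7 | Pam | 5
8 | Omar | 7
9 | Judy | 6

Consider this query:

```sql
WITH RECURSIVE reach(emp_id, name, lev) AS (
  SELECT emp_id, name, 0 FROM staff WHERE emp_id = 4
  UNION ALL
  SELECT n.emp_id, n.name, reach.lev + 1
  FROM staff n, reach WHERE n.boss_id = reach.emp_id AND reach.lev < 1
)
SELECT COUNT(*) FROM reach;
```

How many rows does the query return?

Base: emp_id=4 (Liam) at lev 0.
Iteration 1: rows with boss_id in {4} -> Quinn (id 5, lev 1).
Iteration 2: lev < 1 fails for all current rows; recursion stops.
Total rows emitted: 2.

2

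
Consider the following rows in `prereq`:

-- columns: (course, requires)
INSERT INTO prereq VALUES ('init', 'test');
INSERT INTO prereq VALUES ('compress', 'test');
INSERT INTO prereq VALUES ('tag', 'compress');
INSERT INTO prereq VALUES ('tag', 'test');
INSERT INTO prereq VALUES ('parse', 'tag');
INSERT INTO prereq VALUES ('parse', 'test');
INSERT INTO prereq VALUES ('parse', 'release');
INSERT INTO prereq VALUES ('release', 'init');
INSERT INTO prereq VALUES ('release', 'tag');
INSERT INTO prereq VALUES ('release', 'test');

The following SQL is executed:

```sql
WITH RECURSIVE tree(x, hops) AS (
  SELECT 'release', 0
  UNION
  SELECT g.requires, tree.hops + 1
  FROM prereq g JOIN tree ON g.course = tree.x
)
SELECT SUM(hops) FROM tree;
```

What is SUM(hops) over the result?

10

Base: (release, hops=0).
Iteration 1: edges from {release} -> (init, hops=1), (tag, hops=1), (test, hops=1).
Iteration 2: edges from {init,tag,test} -> (compress, hops=2), (test, hops=2). [UNION drops 1 duplicate row(s)]
Iteration 3: edges from {compress,test} -> (test, hops=3).
Iteration 4: no outgoing edges from {test}; recursion stops.
SUM(hops) = 0 + 1 + 1 + 1 + 2 + 2 + 3 = 10.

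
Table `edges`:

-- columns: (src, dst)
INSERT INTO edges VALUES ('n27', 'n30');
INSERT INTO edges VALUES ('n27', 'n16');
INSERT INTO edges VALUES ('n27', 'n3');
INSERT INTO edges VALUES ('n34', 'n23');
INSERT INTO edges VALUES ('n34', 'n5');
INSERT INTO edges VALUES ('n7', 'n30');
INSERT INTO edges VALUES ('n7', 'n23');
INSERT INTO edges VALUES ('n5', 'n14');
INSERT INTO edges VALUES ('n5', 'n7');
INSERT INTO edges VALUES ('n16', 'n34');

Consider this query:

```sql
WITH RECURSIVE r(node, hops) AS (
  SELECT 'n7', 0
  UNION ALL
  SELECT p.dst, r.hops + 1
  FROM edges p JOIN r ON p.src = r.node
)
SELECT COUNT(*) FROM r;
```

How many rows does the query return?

Base: (n7, hops=0).
Iteration 1: edges from {n7} -> (n23, hops=1), (n30, hops=1).
Iteration 2: no outgoing edges from {n23,n30}; recursion stops.
Total rows emitted: 3.

3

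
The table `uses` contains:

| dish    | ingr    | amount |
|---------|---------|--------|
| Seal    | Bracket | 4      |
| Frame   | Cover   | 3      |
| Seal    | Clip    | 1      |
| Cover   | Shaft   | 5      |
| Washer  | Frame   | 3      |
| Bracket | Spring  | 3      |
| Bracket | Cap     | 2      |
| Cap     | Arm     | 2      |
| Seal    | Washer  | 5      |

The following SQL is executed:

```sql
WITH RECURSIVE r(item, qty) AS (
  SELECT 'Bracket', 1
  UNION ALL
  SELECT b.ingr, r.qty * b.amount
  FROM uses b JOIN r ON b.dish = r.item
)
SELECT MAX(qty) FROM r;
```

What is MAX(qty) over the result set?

4

Base: (Bracket, qty=1).
Iteration 1: components of {Bracket} -> Cap = 1*2 = 2, Spring = 1*3 = 3.
Iteration 2: components of {Cap,Spring} -> Arm = 2*2 = 4.
Iteration 3: no further components; recursion stops.
qty values: 1, 2, 3, 4; the maximum is 4.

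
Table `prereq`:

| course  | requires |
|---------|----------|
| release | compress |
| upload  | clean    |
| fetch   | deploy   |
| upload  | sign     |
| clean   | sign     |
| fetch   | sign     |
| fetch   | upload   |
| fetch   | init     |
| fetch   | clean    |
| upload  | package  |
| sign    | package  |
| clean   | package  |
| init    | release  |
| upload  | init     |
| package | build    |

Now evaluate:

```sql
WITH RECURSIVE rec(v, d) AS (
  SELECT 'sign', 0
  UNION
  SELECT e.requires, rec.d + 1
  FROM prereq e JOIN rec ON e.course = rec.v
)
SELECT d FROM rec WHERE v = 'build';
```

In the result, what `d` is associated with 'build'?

Base: (sign, d=0).
Iteration 1: edges from {sign} -> (package, d=1).
Iteration 2: edges from {package} -> (build, d=2).
Iteration 3: no outgoing edges from {build}; recursion stops.

2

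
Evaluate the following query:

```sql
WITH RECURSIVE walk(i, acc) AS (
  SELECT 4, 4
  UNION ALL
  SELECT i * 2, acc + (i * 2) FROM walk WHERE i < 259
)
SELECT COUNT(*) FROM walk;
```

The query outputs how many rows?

8

Base: i=4, acc=4.
Iteration 1: 4 < 259 holds -> i = 4 * 2 = 8, acc = 4 + 8 = 12.
Iteration 2: 8 < 259 holds -> i = 8 * 2 = 16, acc = 12 + 16 = 28.
Iteration 3: 16 < 259 holds -> i = 16 * 2 = 32, acc = 28 + 32 = 60.
Iteration 4: 32 < 259 holds -> i = 32 * 2 = 64, acc = 60 + 64 = 124.
Iteration 5: 64 < 259 holds -> i = 64 * 2 = 128, acc = 124 + 128 = 252.
Iteration 6: 128 < 259 holds -> i = 128 * 2 = 256, acc = 252 + 256 = 508.
Iteration 7: 256 < 259 holds -> i = 256 * 2 = 512, acc = 508 + 512 = 1020.
Iteration 8: 512 < 259 fails; recursion stops.
Total rows emitted: 8.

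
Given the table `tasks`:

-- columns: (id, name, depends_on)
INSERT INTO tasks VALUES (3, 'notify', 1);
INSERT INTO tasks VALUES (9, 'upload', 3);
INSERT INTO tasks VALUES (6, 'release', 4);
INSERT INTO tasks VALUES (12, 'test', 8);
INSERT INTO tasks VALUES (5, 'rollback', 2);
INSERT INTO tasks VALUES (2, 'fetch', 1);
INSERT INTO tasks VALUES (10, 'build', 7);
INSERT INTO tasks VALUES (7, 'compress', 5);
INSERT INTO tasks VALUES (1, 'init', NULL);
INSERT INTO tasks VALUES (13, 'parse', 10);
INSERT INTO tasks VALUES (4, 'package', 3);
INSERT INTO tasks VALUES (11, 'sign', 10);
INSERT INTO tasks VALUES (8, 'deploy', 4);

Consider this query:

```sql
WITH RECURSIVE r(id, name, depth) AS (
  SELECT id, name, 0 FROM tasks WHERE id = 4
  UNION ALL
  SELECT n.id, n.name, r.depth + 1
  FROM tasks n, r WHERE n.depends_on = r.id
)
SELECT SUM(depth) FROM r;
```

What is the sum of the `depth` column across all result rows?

Base: id=4 (package) at depth 0.
Iteration 1: rows with depends_on in {4} -> release (id 6, depth 1), deploy (id 8, depth 1).
Iteration 2: rows with depends_on in {6,8} -> test (id 12, depth 2).
Iteration 3: no rows with depends_on in {12}; recursion stops.
SUM(depth) = 0 + 1 + 1 + 2 = 4.

4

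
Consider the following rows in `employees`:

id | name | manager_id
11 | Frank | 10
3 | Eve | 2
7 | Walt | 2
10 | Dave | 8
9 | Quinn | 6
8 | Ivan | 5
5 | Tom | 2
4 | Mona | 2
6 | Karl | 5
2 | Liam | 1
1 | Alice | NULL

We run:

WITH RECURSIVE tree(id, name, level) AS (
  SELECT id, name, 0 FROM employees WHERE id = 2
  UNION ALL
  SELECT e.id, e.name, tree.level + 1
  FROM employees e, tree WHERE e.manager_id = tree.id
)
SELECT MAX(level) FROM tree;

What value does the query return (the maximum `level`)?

Base: id=2 (Liam) at level 0.
Iteration 1: rows with manager_id in {2} -> Eve (id 3, level 1), Mona (id 4, level 1), Tom (id 5, level 1), Walt (id 7, level 1).
Iteration 2: rows with manager_id in {3,4,5,7} -> Karl (id 6, level 2), Ivan (id 8, level 2).
Iteration 3: rows with manager_id in {6,8} -> Quinn (id 9, level 3), Dave (id 10, level 3).
Iteration 4: rows with manager_id in {9,10} -> Frank (id 11, level 4).
Iteration 5: no rows with manager_id in {11}; recursion stops.
level values: 0, 1, 1, 1, 1, 2, 2, 3, 3, 4; the maximum is 4.

4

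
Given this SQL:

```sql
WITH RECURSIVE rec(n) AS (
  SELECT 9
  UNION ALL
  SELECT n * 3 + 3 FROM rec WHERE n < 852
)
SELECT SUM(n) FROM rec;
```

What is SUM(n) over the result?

3813

Base: n=9.
Iteration 1: 9 < 852 holds -> n = 9 * 3 + 3 = 30.
Iteration 2: 30 < 852 holds -> n = 30 * 3 + 3 = 93.
Iteration 3: 93 < 852 holds -> n = 93 * 3 + 3 = 282.
Iteration 4: 282 < 852 holds -> n = 282 * 3 + 3 = 849.
Iteration 5: 849 < 852 holds -> n = 849 * 3 + 3 = 2550.
Iteration 6: 2550 < 852 fails; recursion stops.
SUM(n) = 9 + 30 + 93 + 282 + 849 + 2550 = 3813.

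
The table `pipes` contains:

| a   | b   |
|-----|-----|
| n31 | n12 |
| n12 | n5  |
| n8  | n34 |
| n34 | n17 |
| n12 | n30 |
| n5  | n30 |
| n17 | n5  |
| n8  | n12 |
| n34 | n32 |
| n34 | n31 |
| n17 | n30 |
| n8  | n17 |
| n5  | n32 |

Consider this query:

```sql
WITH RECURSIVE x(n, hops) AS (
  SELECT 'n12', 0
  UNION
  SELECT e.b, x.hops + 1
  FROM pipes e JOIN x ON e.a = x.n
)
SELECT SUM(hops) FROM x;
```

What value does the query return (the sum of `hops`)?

6

Base: (n12, hops=0).
Iteration 1: edges from {n12} -> (n30, hops=1), (n5, hops=1).
Iteration 2: edges from {n30,n5} -> (n30, hops=2), (n32, hops=2).
Iteration 3: no outgoing edges from {n30,n32}; recursion stops.
SUM(hops) = 0 + 1 + 1 + 2 + 2 = 6.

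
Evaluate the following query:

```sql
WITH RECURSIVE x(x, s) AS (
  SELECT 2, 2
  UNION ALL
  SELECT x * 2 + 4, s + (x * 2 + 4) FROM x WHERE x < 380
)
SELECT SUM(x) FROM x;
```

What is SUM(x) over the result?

Base: x=2, s=2.
Iteration 1: 2 < 380 holds -> x = 2 * 2 + 4 = 8, s = 2 + 8 = 10.
Iteration 2: 8 < 380 holds -> x = 8 * 2 + 4 = 20, s = 10 + 20 = 30.
Iteration 3: 20 < 380 holds -> x = 20 * 2 + 4 = 44, s = 30 + 44 = 74.
Iteration 4: 44 < 380 holds -> x = 44 * 2 + 4 = 92, s = 74 + 92 = 166.
Iteration 5: 92 < 380 holds -> x = 92 * 2 + 4 = 188, s = 166 + 188 = 354.
Iteration 6: 188 < 380 holds -> x = 188 * 2 + 4 = 380, s = 354 + 380 = 734.
Iteration 7: 380 < 380 fails; recursion stops.
SUM(x) = 2 + 8 + 20 + 44 + 92 + 188 + 380 = 734.

734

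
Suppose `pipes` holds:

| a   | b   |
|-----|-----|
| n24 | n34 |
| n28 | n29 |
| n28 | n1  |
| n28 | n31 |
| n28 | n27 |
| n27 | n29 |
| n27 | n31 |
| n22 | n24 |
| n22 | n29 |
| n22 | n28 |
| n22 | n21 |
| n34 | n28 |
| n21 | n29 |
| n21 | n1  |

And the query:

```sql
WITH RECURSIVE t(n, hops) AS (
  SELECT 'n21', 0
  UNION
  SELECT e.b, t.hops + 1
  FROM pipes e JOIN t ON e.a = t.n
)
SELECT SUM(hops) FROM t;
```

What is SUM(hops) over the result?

2

Base: (n21, hops=0).
Iteration 1: edges from {n21} -> (n1, hops=1), (n29, hops=1).
Iteration 2: no outgoing edges from {n1,n29}; recursion stops.
SUM(hops) = 0 + 1 + 1 = 2.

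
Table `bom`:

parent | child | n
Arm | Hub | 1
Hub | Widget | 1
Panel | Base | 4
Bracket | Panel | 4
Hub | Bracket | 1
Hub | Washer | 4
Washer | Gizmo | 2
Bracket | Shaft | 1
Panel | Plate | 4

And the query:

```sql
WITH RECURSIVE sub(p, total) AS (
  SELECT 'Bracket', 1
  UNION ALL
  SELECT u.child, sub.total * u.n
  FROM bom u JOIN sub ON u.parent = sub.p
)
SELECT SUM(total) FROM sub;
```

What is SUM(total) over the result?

38

Base: (Bracket, total=1).
Iteration 1: components of {Bracket} -> Panel = 1*4 = 4, Shaft = 1*1 = 1.
Iteration 2: components of {Panel,Shaft} -> Base = 4*4 = 16, Plate = 4*4 = 16.
Iteration 3: no further components; recursion stops.
SUM(total) = 1 + 1 + 4 + 16 + 16 = 38.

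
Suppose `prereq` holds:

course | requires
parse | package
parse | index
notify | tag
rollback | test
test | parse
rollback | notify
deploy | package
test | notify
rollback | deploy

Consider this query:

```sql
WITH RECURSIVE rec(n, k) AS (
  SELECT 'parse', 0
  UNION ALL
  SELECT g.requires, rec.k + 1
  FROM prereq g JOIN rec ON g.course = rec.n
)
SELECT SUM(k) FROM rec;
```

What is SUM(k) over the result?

Base: (parse, k=0).
Iteration 1: edges from {parse} -> (index, k=1), (package, k=1).
Iteration 2: no outgoing edges from {index,package}; recursion stops.
SUM(k) = 0 + 1 + 1 = 2.

2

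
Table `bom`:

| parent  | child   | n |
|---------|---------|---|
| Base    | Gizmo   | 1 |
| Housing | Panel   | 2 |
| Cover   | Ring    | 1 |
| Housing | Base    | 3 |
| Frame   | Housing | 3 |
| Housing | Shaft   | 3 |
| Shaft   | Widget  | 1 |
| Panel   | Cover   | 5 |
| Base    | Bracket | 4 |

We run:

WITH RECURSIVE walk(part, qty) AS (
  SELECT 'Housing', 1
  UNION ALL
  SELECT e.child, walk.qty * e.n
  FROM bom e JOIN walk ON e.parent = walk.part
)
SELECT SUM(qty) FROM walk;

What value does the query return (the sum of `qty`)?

Base: (Housing, qty=1).
Iteration 1: components of {Housing} -> Base = 1*3 = 3, Panel = 1*2 = 2, Shaft = 1*3 = 3.
Iteration 2: components of {Base,Panel,Shaft} -> Bracket = 3*4 = 12, Cover = 2*5 = 10, Gizmo = 3*1 = 3, Widget = 3*1 = 3.
Iteration 3: components of {Bracket,Cover,Gizmo,Widget} -> Ring = 10*1 = 10.
Iteration 4: no further components; recursion stops.
SUM(qty) = 1 + 2 + 3 + 3 + 10 + 12 + 3 + 3 + 10 = 47.

47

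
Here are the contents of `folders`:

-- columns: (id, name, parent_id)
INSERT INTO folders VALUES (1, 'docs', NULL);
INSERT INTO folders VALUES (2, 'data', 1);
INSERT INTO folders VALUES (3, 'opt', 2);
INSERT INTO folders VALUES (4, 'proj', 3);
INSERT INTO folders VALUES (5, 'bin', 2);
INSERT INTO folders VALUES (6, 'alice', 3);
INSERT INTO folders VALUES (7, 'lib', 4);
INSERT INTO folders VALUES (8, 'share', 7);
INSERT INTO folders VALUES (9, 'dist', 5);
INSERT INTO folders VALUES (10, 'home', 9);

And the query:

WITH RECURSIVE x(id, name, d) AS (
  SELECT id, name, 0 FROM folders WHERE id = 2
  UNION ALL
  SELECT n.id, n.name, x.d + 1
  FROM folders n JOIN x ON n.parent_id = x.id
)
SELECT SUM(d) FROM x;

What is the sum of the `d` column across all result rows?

18

Base: id=2 (data) at d 0.
Iteration 1: rows with parent_id in {2} -> opt (id 3, d 1), bin (id 5, d 1).
Iteration 2: rows with parent_id in {3,5} -> proj (id 4, d 2), alice (id 6, d 2), dist (id 9, d 2).
Iteration 3: rows with parent_id in {4,6,9} -> lib (id 7, d 3), home (id 10, d 3).
Iteration 4: rows with parent_id in {7,10} -> share (id 8, d 4).
Iteration 5: no rows with parent_id in {8}; recursion stops.
SUM(d) = 0 + 1 + 1 + 2 + 2 + 2 + 3 + 3 + 4 = 18.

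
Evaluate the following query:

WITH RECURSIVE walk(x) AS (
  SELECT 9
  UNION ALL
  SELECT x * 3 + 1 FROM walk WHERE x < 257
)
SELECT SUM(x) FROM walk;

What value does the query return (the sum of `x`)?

Base: x=9.
Iteration 1: 9 < 257 holds -> x = 9 * 3 + 1 = 28.
Iteration 2: 28 < 257 holds -> x = 28 * 3 + 1 = 85.
Iteration 3: 85 < 257 holds -> x = 85 * 3 + 1 = 256.
Iteration 4: 256 < 257 holds -> x = 256 * 3 + 1 = 769.
Iteration 5: 769 < 257 fails; recursion stops.
SUM(x) = 9 + 28 + 85 + 256 + 769 = 1147.

1147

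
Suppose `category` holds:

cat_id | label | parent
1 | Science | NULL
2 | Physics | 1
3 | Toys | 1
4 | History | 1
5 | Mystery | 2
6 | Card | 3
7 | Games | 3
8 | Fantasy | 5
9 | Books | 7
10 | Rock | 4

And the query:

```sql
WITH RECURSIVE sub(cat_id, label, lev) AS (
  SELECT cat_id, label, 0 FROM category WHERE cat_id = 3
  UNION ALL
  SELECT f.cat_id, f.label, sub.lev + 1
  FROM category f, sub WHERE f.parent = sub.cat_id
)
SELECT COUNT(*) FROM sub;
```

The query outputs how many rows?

4

Base: cat_id=3 (Toys) at lev 0.
Iteration 1: rows with parent in {3} -> Card (id 6, lev 1), Games (id 7, lev 1).
Iteration 2: rows with parent in {6,7} -> Books (id 9, lev 2).
Iteration 3: no rows with parent in {9}; recursion stops.
Total rows emitted: 4.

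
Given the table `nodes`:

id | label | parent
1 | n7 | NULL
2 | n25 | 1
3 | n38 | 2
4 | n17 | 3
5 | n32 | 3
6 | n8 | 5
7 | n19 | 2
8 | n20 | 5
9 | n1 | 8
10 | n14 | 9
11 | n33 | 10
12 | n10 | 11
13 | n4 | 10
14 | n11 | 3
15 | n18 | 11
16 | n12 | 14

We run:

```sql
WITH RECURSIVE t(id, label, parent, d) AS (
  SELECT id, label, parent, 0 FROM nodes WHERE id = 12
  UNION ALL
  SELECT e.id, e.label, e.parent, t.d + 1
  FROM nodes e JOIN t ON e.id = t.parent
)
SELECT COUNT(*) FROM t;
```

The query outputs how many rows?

9

Base: id=12 (n10), parent=11, d 0.
Iteration 1: join on id=11 -> n33 (id 11, parent=10, d 1).
Iteration 2: join on id=10 -> n14 (id 10, parent=9, d 2).
Iteration 3: join on id=9 -> n1 (id 9, parent=8, d 3).
Iteration 4: join on id=8 -> n20 (id 8, parent=5, d 4).
Iteration 5: join on id=5 -> n32 (id 5, parent=3, d 5).
Iteration 6: join on id=3 -> n38 (id 3, parent=2, d 6).
Iteration 7: join on id=2 -> n25 (id 2, parent=1, d 7).
Iteration 8: join on id=1 -> n7 (id 1, parent=NULL, d 8).
Iteration 9: parent is NULL; no match; recursion stops.
Total rows emitted: 9.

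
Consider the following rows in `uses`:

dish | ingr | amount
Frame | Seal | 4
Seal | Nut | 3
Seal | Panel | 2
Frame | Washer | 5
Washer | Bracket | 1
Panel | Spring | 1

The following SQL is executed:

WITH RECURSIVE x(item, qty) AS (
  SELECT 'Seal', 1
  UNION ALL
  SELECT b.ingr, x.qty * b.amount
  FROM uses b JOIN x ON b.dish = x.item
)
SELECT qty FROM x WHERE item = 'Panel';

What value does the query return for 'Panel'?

Base: (Seal, qty=1).
Iteration 1: components of {Seal} -> Nut = 1*3 = 3, Panel = 1*2 = 2.
Iteration 2: components of {Nut,Panel} -> Spring = 2*1 = 2.
Iteration 3: no further components; recursion stops.

2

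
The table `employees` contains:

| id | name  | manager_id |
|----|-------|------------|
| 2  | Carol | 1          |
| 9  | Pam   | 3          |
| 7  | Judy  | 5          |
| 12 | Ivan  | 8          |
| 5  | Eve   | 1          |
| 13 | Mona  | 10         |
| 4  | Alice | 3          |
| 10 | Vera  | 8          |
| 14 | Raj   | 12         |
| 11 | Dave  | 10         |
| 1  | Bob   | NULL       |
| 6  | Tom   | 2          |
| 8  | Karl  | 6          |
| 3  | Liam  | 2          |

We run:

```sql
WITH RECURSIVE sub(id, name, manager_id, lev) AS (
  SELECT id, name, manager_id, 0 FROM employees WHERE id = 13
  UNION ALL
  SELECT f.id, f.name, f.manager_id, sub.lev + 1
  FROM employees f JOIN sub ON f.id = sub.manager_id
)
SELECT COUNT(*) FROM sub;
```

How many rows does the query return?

6

Base: id=13 (Mona), manager_id=10, lev 0.
Iteration 1: join on id=10 -> Vera (id 10, manager_id=8, lev 1).
Iteration 2: join on id=8 -> Karl (id 8, manager_id=6, lev 2).
Iteration 3: join on id=6 -> Tom (id 6, manager_id=2, lev 3).
Iteration 4: join on id=2 -> Carol (id 2, manager_id=1, lev 4).
Iteration 5: join on id=1 -> Bob (id 1, manager_id=NULL, lev 5).
Iteration 6: manager_id is NULL; no match; recursion stops.
Total rows emitted: 6.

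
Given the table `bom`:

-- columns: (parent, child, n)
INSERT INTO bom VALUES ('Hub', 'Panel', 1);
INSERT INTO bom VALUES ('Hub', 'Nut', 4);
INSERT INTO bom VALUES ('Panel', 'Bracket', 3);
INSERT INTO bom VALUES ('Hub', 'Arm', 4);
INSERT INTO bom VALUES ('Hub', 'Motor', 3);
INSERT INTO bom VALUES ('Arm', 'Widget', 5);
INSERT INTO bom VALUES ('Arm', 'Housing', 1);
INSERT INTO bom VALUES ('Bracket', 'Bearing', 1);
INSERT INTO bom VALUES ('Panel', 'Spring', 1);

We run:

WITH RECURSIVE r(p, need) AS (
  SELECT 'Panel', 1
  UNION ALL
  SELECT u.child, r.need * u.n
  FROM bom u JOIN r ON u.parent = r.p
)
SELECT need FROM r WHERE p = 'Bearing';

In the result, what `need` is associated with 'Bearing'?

3

Base: (Panel, need=1).
Iteration 1: components of {Panel} -> Bracket = 1*3 = 3, Spring = 1*1 = 1.
Iteration 2: components of {Bracket,Spring} -> Bearing = 3*1 = 3.
Iteration 3: no further components; recursion stops.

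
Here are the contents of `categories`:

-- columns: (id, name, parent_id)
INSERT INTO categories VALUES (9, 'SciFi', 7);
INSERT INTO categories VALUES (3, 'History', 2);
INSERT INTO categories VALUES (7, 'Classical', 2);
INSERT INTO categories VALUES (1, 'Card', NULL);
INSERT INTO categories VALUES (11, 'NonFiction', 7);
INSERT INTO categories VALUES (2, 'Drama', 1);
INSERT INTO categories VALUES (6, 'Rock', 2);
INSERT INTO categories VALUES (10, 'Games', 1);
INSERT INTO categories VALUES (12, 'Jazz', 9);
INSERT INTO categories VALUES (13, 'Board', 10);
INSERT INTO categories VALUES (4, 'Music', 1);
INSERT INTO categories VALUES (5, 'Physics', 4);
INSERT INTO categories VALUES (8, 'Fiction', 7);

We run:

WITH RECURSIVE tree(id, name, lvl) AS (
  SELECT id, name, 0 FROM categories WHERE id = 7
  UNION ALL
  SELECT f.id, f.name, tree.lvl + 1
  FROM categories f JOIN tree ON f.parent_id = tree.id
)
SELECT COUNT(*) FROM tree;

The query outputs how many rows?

5

Base: id=7 (Classical) at lvl 0.
Iteration 1: rows with parent_id in {7} -> Fiction (id 8, lvl 1), SciFi (id 9, lvl 1), NonFiction (id 11, lvl 1).
Iteration 2: rows with parent_id in {8,9,11} -> Jazz (id 12, lvl 2).
Iteration 3: no rows with parent_id in {12}; recursion stops.
Total rows emitted: 5.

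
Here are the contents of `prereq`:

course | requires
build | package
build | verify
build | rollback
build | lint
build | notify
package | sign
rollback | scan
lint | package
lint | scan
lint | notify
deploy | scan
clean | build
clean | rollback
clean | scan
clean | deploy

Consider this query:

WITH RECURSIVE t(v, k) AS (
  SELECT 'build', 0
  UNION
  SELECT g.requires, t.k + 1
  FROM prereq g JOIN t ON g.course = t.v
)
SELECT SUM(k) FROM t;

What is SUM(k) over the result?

16

Base: (build, k=0).
Iteration 1: edges from {build} -> (lint, k=1), (notify, k=1), (package, k=1), (rollback, k=1), (verify, k=1).
Iteration 2: edges from {lint,notify,package,rollback,verify} -> (notify, k=2), (package, k=2), (scan, k=2), (sign, k=2). [UNION drops 1 duplicate row(s)]
Iteration 3: edges from {notify,package,scan,sign} -> (sign, k=3).
Iteration 4: no outgoing edges from {sign}; recursion stops.
SUM(k) = 0 + 1 + 1 + 1 + 1 + 1 + 2 + 2 + 2 + 2 + 3 = 16.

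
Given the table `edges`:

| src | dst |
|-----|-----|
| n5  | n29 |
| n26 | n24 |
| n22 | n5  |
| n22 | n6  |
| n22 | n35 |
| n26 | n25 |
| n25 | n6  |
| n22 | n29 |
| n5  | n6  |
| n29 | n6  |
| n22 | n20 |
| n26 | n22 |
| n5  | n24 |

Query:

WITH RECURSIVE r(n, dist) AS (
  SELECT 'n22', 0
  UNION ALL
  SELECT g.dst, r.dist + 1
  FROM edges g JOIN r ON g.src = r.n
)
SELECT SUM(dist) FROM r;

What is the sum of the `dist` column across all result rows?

16

Base: (n22, dist=0).
Iteration 1: edges from {n22} -> (n20, dist=1), (n29, dist=1), (n35, dist=1), (n5, dist=1), (n6, dist=1).
Iteration 2: edges from {n20,n29,n35,n5,n6} -> (n24, dist=2), (n29, dist=2), (n6, dist=2) x2. [UNION ALL keeps all 4 new rows, including repeats]
Iteration 3: edges from {n24,n29,n6} -> (n6, dist=3).
Iteration 4: no outgoing edges from {n6}; recursion stops.
SUM(dist) = 0 + 1 + 1 + 1 + 1 + 1 + 2 + 2 + 2 + 2 + 3 = 16.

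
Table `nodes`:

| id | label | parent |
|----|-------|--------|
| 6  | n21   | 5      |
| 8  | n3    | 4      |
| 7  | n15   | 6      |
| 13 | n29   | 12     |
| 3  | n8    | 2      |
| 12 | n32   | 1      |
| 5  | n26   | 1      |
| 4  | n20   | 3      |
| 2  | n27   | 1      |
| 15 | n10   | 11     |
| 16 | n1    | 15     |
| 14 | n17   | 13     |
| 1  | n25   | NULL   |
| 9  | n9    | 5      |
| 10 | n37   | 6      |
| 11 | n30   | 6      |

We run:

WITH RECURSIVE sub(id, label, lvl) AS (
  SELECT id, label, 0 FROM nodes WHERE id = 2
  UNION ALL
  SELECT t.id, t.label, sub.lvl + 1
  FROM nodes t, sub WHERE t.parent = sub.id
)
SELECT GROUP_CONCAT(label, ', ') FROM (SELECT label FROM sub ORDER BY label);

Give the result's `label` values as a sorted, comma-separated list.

Base: id=2 (n27) at lvl 0.
Iteration 1: rows with parent in {2} -> n8 (id 3, lvl 1).
Iteration 2: rows with parent in {3} -> n20 (id 4, lvl 2).
Iteration 3: rows with parent in {4} -> n3 (id 8, lvl 3).
Iteration 4: no rows with parent in {8}; recursion stops.

n20, n27, n3, n8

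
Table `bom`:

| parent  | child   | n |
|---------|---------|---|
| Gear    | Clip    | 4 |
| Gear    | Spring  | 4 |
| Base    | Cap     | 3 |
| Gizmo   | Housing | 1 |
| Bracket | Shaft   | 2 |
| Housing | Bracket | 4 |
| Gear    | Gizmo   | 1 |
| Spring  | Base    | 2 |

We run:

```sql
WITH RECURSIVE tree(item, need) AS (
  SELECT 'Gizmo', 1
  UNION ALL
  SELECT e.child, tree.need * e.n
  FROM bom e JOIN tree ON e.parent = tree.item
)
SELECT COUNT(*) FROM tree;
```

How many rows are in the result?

Base: (Gizmo, need=1).
Iteration 1: components of {Gizmo} -> Housing = 1*1 = 1.
Iteration 2: components of {Housing} -> Bracket = 1*4 = 4.
Iteration 3: components of {Bracket} -> Shaft = 4*2 = 8.
Iteration 4: no further components; recursion stops.
Total rows emitted: 4.

4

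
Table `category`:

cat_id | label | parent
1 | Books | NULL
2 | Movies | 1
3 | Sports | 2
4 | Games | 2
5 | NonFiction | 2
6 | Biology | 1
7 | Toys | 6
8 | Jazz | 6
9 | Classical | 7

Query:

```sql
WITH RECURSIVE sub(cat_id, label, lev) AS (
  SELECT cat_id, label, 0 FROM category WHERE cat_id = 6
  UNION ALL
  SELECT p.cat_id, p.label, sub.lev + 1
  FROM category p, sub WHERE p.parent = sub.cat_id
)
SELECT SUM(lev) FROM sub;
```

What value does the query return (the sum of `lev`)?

Base: cat_id=6 (Biology) at lev 0.
Iteration 1: rows with parent in {6} -> Toys (id 7, lev 1), Jazz (id 8, lev 1).
Iteration 2: rows with parent in {7,8} -> Classical (id 9, lev 2).
Iteration 3: no rows with parent in {9}; recursion stops.
SUM(lev) = 0 + 1 + 1 + 2 = 4.

4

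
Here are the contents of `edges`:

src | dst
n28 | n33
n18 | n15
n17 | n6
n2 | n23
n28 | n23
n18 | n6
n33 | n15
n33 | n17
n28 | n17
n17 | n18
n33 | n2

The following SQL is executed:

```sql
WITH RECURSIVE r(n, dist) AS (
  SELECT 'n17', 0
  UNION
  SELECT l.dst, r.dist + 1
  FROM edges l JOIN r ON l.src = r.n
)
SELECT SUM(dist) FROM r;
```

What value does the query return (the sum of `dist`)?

Base: (n17, dist=0).
Iteration 1: edges from {n17} -> (n18, dist=1), (n6, dist=1).
Iteration 2: edges from {n18,n6} -> (n15, dist=2), (n6, dist=2).
Iteration 3: no outgoing edges from {n15,n6}; recursion stops.
SUM(dist) = 0 + 1 + 1 + 2 + 2 = 6.

6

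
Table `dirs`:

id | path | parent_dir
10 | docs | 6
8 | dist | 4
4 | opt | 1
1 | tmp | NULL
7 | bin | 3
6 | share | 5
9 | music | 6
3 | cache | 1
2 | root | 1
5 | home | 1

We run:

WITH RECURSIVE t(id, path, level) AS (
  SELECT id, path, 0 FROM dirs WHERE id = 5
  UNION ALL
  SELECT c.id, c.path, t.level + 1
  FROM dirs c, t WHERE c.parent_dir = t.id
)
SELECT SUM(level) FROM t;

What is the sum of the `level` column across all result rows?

5

Base: id=5 (home) at level 0.
Iteration 1: rows with parent_dir in {5} -> share (id 6, level 1).
Iteration 2: rows with parent_dir in {6} -> music (id 9, level 2), docs (id 10, level 2).
Iteration 3: no rows with parent_dir in {9,10}; recursion stops.
SUM(level) = 0 + 1 + 2 + 2 = 5.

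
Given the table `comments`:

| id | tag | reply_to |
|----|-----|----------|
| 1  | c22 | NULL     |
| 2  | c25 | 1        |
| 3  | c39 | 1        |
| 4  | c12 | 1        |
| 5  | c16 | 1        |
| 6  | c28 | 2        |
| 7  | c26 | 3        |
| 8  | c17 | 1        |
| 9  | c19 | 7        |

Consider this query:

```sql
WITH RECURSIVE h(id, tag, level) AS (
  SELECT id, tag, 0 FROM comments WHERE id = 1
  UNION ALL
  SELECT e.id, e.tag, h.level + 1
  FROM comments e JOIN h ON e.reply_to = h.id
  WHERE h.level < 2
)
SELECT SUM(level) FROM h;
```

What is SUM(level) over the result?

Base: id=1 (c22) at level 0.
Iteration 1: rows with reply_to in {1} -> c25 (id 2, level 1), c39 (id 3, level 1), c12 (id 4, level 1), c16 (id 5, level 1), c17 (id 8, level 1).
Iteration 2: rows with reply_to in {2,3,4,5,8} -> c28 (id 6, level 2), c26 (id 7, level 2).
Iteration 3: level < 2 fails for all current rows; recursion stops.
SUM(level) = 0 + 1 + 1 + 1 + 1 + 1 + 2 + 2 = 9.

9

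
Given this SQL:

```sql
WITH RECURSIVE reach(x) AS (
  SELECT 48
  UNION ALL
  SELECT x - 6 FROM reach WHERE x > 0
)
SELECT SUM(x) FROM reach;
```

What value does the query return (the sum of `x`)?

216

Base: x=48.
Iteration 1: 48 > 0 holds -> x = 48 - 6 = 42.
Iteration 2: 42 > 0 holds -> x = 42 - 6 = 36.
Iteration 3: 36 > 0 holds -> x = 36 - 6 = 30.
Iteration 4: 30 > 0 holds -> x = 30 - 6 = 24.
Iteration 5: 24 > 0 holds -> x = 24 - 6 = 18.
Iteration 6: 18 > 0 holds -> x = 18 - 6 = 12.
Iteration 7: 12 > 0 holds -> x = 12 - 6 = 6.
Iteration 8: 6 > 0 holds -> x = 6 - 6 = 0.
Iteration 9: 0 > 0 fails; recursion stops.
SUM(x) = 48 + 42 + 36 + 30 + 24 + 18 + 12 + 6 + 0 = 216.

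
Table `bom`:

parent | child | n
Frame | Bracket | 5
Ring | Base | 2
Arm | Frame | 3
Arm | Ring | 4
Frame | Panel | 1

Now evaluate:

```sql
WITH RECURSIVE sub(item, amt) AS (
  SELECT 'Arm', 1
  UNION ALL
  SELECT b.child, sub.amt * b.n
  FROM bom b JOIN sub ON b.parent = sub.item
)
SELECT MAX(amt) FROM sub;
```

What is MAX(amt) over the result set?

15

Base: (Arm, amt=1).
Iteration 1: components of {Arm} -> Frame = 1*3 = 3, Ring = 1*4 = 4.
Iteration 2: components of {Frame,Ring} -> Base = 4*2 = 8, Bracket = 3*5 = 15, Panel = 3*1 = 3.
Iteration 3: no further components; recursion stops.
amt values: 1, 3, 4, 15, 3, 8; the maximum is 15.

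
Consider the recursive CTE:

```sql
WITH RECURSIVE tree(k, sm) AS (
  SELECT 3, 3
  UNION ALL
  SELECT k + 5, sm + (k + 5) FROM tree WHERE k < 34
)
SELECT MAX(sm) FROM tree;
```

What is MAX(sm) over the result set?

164

Base: k=3, sm=3.
Iteration 1: 3 < 34 holds -> k = 3 + 5 = 8, sm = 3 + 8 = 11.
Iteration 2: 8 < 34 holds -> k = 8 + 5 = 13, sm = 11 + 13 = 24.
Iteration 3: 13 < 34 holds -> k = 13 + 5 = 18, sm = 24 + 18 = 42.
Iteration 4: 18 < 34 holds -> k = 18 + 5 = 23, sm = 42 + 23 = 65.
Iteration 5: 23 < 34 holds -> k = 23 + 5 = 28, sm = 65 + 28 = 93.
Iteration 6: 28 < 34 holds -> k = 28 + 5 = 33, sm = 93 + 33 = 126.
Iteration 7: 33 < 34 holds -> k = 33 + 5 = 38, sm = 126 + 38 = 164.
Iteration 8: 38 < 34 fails; recursion stops.
sm values: 3, 11, 24, 42, 65, 93, 126, 164; the maximum is 164.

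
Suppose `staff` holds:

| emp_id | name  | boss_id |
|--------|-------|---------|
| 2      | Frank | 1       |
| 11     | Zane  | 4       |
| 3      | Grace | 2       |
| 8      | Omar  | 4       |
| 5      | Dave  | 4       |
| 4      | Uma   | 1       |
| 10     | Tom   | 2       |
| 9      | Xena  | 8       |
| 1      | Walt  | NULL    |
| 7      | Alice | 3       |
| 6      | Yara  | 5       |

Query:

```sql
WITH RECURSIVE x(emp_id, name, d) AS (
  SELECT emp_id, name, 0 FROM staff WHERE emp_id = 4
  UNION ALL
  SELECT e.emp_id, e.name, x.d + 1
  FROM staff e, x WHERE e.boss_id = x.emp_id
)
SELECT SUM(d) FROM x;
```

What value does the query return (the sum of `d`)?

7

Base: emp_id=4 (Uma) at d 0.
Iteration 1: rows with boss_id in {4} -> Dave (id 5, d 1), Omar (id 8, d 1), Zane (id 11, d 1).
Iteration 2: rows with boss_id in {5,8,11} -> Yara (id 6, d 2), Xena (id 9, d 2).
Iteration 3: no rows with boss_id in {6,9}; recursion stops.
SUM(d) = 0 + 1 + 1 + 1 + 2 + 2 = 7.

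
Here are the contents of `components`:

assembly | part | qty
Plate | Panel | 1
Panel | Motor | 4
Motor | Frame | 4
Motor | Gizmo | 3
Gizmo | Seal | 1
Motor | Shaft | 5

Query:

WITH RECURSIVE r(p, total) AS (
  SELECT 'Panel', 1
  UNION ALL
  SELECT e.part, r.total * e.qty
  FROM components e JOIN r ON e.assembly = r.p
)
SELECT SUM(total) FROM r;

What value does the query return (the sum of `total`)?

65

Base: (Panel, total=1).
Iteration 1: components of {Panel} -> Motor = 1*4 = 4.
Iteration 2: components of {Motor} -> Frame = 4*4 = 16, Gizmo = 4*3 = 12, Shaft = 4*5 = 20.
Iteration 3: components of {Frame,Gizmo,Shaft} -> Seal = 12*1 = 12.
Iteration 4: no further components; recursion stops.
SUM(total) = 1 + 4 + 16 + 12 + 20 + 12 = 65.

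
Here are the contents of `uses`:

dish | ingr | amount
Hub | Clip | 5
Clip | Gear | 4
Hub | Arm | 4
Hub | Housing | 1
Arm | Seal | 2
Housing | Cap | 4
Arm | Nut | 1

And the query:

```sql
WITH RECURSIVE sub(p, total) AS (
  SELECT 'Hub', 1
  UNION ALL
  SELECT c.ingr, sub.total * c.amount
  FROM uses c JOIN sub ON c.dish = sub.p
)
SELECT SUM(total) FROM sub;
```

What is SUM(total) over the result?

47

Base: (Hub, total=1).
Iteration 1: components of {Hub} -> Arm = 1*4 = 4, Clip = 1*5 = 5, Housing = 1*1 = 1.
Iteration 2: components of {Arm,Clip,Housing} -> Cap = 1*4 = 4, Gear = 5*4 = 20, Nut = 4*1 = 4, Seal = 4*2 = 8.
Iteration 3: no further components; recursion stops.
SUM(total) = 1 + 5 + 4 + 1 + 20 + 8 + 4 + 4 = 47.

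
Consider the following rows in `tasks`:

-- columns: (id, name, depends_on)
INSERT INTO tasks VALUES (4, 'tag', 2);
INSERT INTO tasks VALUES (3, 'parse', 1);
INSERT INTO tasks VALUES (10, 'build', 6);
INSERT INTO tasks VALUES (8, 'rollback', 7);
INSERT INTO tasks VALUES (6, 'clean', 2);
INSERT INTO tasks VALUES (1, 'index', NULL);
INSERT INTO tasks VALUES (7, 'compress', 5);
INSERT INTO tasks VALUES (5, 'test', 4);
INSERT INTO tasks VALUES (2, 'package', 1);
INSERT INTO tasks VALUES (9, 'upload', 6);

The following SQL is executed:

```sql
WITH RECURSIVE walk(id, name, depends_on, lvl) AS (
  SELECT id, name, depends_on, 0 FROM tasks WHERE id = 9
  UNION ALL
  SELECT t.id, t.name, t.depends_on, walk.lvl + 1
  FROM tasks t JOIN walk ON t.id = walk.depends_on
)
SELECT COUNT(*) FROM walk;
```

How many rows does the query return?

4

Base: id=9 (upload), depends_on=6, lvl 0.
Iteration 1: join on id=6 -> clean (id 6, depends_on=2, lvl 1).
Iteration 2: join on id=2 -> package (id 2, depends_on=1, lvl 2).
Iteration 3: join on id=1 -> index (id 1, depends_on=NULL, lvl 3).
Iteration 4: depends_on is NULL; no match; recursion stops.
Total rows emitted: 4.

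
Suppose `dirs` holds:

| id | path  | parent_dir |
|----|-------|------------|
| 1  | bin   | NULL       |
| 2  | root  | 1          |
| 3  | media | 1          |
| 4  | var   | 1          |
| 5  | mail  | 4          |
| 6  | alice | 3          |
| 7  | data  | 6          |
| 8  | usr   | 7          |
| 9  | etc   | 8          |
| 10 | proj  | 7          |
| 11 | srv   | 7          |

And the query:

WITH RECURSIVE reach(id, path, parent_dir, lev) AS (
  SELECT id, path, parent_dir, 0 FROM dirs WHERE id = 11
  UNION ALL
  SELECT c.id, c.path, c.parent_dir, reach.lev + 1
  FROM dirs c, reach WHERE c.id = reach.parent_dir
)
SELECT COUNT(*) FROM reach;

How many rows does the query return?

5

Base: id=11 (srv), parent_dir=7, lev 0.
Iteration 1: join on id=7 -> data (id 7, parent_dir=6, lev 1).
Iteration 2: join on id=6 -> alice (id 6, parent_dir=3, lev 2).
Iteration 3: join on id=3 -> media (id 3, parent_dir=1, lev 3).
Iteration 4: join on id=1 -> bin (id 1, parent_dir=NULL, lev 4).
Iteration 5: parent_dir is NULL; no match; recursion stops.
Total rows emitted: 5.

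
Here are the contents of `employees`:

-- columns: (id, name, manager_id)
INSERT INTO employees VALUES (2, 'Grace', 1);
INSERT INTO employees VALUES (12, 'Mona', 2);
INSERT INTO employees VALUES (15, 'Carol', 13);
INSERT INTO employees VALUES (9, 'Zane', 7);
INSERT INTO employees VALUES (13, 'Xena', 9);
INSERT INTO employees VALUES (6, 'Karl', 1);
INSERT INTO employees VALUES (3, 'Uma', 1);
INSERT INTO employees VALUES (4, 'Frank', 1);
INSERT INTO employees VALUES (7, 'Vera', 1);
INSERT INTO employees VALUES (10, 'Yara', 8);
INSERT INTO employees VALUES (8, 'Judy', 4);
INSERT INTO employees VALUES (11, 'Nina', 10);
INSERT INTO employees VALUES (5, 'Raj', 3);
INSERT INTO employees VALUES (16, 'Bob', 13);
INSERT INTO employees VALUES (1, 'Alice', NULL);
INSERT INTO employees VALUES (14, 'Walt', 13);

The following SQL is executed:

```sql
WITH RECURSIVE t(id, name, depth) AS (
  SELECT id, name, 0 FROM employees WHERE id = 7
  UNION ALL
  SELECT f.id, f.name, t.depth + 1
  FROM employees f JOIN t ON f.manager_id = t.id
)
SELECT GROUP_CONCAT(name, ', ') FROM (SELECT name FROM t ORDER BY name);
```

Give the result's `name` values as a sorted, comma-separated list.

Bob, Carol, Vera, Walt, Xena, Zane

Base: id=7 (Vera) at depth 0.
Iteration 1: rows with manager_id in {7} -> Zane (id 9, depth 1).
Iteration 2: rows with manager_id in {9} -> Xena (id 13, depth 2).
Iteration 3: rows with manager_id in {13} -> Walt (id 14, depth 3), Carol (id 15, depth 3), Bob (id 16, depth 3).
Iteration 4: no rows with manager_id in {14,15,16}; recursion stops.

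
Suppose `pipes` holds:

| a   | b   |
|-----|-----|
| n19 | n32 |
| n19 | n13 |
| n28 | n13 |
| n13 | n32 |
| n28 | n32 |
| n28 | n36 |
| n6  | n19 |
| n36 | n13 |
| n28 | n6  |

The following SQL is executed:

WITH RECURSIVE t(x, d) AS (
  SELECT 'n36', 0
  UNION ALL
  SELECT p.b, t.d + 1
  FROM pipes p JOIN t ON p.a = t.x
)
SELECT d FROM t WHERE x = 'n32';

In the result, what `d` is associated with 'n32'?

2

Base: (n36, d=0).
Iteration 1: edges from {n36} -> (n13, d=1).
Iteration 2: edges from {n13} -> (n32, d=2).
Iteration 3: no outgoing edges from {n32}; recursion stops.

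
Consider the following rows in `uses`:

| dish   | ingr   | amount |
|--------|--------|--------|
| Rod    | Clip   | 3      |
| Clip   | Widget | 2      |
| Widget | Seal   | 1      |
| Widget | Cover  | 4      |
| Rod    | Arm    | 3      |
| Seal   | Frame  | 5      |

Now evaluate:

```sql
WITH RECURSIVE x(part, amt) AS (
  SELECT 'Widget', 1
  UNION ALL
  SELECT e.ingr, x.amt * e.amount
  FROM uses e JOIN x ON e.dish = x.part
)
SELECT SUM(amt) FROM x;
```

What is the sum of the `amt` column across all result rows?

Base: (Widget, amt=1).
Iteration 1: components of {Widget} -> Cover = 1*4 = 4, Seal = 1*1 = 1.
Iteration 2: components of {Cover,Seal} -> Frame = 1*5 = 5.
Iteration 3: no further components; recursion stops.
SUM(amt) = 1 + 1 + 4 + 5 = 11.

11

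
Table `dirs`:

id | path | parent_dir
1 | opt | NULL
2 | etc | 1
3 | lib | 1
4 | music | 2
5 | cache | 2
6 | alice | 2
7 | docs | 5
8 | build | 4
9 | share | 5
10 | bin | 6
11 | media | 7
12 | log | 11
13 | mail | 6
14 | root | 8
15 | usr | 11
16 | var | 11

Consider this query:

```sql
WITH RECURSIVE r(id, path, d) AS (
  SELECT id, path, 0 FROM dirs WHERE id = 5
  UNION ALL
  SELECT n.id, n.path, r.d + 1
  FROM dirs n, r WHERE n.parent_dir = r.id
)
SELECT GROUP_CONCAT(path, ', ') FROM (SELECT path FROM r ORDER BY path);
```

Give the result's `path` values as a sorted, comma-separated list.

cache, docs, log, media, share, usr, var

Base: id=5 (cache) at d 0.
Iteration 1: rows with parent_dir in {5} -> docs (id 7, d 1), share (id 9, d 1).
Iteration 2: rows with parent_dir in {7,9} -> media (id 11, d 2).
Iteration 3: rows with parent_dir in {11} -> log (id 12, d 3), usr (id 15, d 3), var (id 16, d 3).
Iteration 4: no rows with parent_dir in {12,15,16}; recursion stops.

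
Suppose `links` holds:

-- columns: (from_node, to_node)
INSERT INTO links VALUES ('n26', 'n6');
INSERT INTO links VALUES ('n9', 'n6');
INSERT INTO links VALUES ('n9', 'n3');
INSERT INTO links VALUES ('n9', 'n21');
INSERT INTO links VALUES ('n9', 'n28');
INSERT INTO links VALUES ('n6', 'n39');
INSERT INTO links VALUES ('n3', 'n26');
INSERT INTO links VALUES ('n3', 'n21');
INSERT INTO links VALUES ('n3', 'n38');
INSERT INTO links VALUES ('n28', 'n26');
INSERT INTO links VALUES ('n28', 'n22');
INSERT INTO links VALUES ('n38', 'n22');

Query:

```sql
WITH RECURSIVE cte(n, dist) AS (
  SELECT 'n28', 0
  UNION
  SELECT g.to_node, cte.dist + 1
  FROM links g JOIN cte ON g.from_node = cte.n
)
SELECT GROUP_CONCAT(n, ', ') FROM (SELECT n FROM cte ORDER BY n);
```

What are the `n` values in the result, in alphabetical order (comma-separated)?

Base: (n28, dist=0).
Iteration 1: edges from {n28} -> (n22, dist=1), (n26, dist=1).
Iteration 2: edges from {n22,n26} -> (n6, dist=2).
Iteration 3: edges from {n6} -> (n39, dist=3).
Iteration 4: no outgoing edges from {n39}; recursion stops.

n22, n26, n28, n39, n6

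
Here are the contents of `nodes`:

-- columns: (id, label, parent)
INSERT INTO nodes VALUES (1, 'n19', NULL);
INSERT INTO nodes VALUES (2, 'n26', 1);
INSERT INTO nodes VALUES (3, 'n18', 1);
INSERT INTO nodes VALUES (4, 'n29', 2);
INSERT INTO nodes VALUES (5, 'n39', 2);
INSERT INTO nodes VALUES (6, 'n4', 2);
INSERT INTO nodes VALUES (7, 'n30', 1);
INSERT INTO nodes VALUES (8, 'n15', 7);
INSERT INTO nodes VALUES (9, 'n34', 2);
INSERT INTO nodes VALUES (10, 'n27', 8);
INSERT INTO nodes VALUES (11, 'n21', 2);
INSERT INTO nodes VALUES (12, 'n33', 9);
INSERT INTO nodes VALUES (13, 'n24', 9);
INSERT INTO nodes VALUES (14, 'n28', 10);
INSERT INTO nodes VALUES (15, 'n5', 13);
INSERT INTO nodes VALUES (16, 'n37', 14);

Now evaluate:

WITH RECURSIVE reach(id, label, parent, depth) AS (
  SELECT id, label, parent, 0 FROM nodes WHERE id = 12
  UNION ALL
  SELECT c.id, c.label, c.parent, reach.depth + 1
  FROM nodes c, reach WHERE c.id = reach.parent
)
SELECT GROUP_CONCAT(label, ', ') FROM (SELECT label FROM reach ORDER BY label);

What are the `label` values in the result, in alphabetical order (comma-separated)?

n19, n26, n33, n34

Base: id=12 (n33), parent=9, depth 0.
Iteration 1: join on id=9 -> n34 (id 9, parent=2, depth 1).
Iteration 2: join on id=2 -> n26 (id 2, parent=1, depth 2).
Iteration 3: join on id=1 -> n19 (id 1, parent=NULL, depth 3).
Iteration 4: parent is NULL; no match; recursion stops.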